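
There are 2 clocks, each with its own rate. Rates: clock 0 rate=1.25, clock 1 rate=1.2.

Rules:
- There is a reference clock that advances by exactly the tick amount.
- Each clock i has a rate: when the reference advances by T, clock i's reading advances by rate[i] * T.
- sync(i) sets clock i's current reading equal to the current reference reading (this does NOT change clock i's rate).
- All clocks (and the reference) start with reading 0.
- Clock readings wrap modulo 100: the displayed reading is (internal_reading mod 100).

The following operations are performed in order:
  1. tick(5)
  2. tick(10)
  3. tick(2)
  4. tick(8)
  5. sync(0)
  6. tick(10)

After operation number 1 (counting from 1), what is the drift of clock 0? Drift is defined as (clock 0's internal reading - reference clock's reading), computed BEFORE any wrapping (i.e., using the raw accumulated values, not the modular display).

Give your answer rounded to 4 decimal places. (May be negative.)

Answer: 1.2500

Derivation:
After op 1 tick(5): ref=5.0000 raw=[6.2500 6.0000]
Drift of clock 0 after op 1: 6.2500 - 5.0000 = 1.2500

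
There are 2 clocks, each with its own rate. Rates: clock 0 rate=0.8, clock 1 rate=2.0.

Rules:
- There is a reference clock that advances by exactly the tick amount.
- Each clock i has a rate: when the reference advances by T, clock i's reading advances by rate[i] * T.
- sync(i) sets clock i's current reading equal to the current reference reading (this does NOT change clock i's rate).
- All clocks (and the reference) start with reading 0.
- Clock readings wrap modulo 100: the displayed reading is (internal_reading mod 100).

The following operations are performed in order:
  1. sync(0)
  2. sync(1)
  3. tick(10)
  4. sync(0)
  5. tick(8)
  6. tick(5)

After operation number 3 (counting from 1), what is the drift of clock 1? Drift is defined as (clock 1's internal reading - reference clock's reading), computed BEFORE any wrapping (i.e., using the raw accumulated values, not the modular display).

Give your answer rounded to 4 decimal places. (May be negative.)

After op 1 sync(0): ref=0.0000 raw=[0.0000 0.0000]
After op 2 sync(1): ref=0.0000 raw=[0.0000 0.0000]
After op 3 tick(10): ref=10.0000 raw=[8.0000 20.0000]
Drift of clock 1 after op 3: 20.0000 - 10.0000 = 10.0000

Answer: 10.0000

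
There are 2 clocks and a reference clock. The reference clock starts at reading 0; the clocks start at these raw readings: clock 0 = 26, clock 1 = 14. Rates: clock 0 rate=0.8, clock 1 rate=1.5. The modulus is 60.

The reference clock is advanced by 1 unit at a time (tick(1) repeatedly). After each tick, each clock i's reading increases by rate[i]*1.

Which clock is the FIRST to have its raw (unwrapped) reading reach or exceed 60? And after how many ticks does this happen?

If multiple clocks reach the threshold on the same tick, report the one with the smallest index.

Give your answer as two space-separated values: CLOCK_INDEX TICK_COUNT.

clock 0: start=26, rate=0.8, needs 60-26 = 34; ticks = ceil(34/0.8) = ceil(42.5000) = 43; reading at tick 43 = 26 + 0.8*43 = 60.4000
clock 1: start=14, rate=1.5, needs 60-14 = 46; ticks = ceil(46/1.5) = ceil(30.6667) = 31; reading at tick 31 = 14 + 1.5*31 = 60.5000
Minimum tick count = 31; winners = [1]; smallest index = 1

Answer: 1 31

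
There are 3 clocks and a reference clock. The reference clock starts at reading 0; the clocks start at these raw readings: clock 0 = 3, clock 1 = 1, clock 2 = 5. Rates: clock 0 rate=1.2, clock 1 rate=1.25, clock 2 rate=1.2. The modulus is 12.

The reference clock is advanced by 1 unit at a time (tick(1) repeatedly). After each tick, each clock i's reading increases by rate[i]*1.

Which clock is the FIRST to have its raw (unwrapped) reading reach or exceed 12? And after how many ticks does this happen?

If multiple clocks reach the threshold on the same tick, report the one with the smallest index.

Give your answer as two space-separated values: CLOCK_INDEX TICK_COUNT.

Answer: 2 6

Derivation:
clock 0: start=3, rate=1.2, needs 12-3 = 9; ticks = ceil(9/1.2) = ceil(7.5000) = 8; reading at tick 8 = 3 + 1.2*8 = 12.6000
clock 1: start=1, rate=1.25, needs 12-1 = 11; ticks = ceil(11/1.25) = ceil(8.8000) = 9; reading at tick 9 = 1 + 1.25*9 = 12.2500
clock 2: start=5, rate=1.2, needs 12-5 = 7; ticks = ceil(7/1.2) = ceil(5.8333) = 6; reading at tick 6 = 5 + 1.2*6 = 12.2000
Minimum tick count = 6; winners = [2]; smallest index = 2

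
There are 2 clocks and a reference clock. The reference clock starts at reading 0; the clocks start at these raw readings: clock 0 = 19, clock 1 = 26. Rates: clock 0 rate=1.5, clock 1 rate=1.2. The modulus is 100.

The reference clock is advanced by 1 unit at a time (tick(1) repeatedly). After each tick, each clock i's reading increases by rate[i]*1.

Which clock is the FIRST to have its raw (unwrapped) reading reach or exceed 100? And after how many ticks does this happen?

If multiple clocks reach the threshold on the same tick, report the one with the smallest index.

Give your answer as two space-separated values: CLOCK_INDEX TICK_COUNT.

clock 0: start=19, rate=1.5, needs 100-19 = 81; ticks = ceil(81/1.5) = ceil(54.0000) = 54; reading at tick 54 = 19 + 1.5*54 = 100.0000
clock 1: start=26, rate=1.2, needs 100-26 = 74; ticks = ceil(74/1.2) = ceil(61.6667) = 62; reading at tick 62 = 26 + 1.2*62 = 100.4000
Minimum tick count = 54; winners = [0]; smallest index = 0

Answer: 0 54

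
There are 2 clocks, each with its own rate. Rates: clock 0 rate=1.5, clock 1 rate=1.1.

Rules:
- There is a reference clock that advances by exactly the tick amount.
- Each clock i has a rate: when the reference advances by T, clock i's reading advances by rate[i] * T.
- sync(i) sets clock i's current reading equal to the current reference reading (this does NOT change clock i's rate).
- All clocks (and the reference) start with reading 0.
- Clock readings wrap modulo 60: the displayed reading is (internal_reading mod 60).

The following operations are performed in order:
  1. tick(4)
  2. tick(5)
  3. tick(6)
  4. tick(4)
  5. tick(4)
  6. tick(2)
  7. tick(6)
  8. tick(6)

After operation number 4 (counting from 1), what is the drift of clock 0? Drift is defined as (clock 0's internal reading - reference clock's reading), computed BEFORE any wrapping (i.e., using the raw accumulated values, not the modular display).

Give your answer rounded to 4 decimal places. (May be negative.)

After op 1 tick(4): ref=4.0000 raw=[6.0000 4.4000]
After op 2 tick(5): ref=9.0000 raw=[13.5000 9.9000]
After op 3 tick(6): ref=15.0000 raw=[22.5000 16.5000]
After op 4 tick(4): ref=19.0000 raw=[28.5000 20.9000]
Drift of clock 0 after op 4: 28.5000 - 19.0000 = 9.5000

Answer: 9.5000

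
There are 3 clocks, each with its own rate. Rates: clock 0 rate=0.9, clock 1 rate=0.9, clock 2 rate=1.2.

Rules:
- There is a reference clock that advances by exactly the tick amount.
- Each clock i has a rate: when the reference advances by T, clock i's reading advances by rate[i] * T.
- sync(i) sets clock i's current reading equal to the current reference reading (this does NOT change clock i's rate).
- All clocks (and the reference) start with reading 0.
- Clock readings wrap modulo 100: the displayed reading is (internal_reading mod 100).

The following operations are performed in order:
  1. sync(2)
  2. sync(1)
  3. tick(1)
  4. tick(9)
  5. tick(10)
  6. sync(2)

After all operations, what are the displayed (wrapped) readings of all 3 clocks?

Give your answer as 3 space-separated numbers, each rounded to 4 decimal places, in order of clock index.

Answer: 18.0000 18.0000 20.0000

Derivation:
After op 1 sync(2): ref=0.0000 raw=[0.0000 0.0000 0.0000]
After op 2 sync(1): ref=0.0000 raw=[0.0000 0.0000 0.0000]
After op 3 tick(1): ref=1.0000 raw=[0.9000 0.9000 1.2000]
After op 4 tick(9): ref=10.0000 raw=[9.0000 9.0000 12.0000]
After op 5 tick(10): ref=20.0000 raw=[18.0000 18.0000 24.0000]
After op 6 sync(2): ref=20.0000 raw=[18.0000 18.0000 20.0000]
Wrap final raw readings (mod 100): 18.0000 mod 100 = 18.0000; 18.0000 mod 100 = 18.0000; 20.0000 mod 100 = 20.0000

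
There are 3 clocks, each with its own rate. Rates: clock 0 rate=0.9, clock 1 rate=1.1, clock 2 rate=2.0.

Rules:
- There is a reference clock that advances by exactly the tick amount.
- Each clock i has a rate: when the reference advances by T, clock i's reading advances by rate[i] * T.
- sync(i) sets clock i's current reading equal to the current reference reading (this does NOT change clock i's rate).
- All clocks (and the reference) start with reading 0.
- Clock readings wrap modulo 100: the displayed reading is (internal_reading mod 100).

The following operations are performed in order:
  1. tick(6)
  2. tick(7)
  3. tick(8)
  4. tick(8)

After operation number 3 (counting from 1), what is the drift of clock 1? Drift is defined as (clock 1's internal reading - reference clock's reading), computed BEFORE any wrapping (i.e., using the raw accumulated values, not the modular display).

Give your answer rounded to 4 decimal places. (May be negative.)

Answer: 2.1000

Derivation:
After op 1 tick(6): ref=6.0000 raw=[5.4000 6.6000 12.0000]
After op 2 tick(7): ref=13.0000 raw=[11.7000 14.3000 26.0000]
After op 3 tick(8): ref=21.0000 raw=[18.9000 23.1000 42.0000]
Drift of clock 1 after op 3: 23.1000 - 21.0000 = 2.1000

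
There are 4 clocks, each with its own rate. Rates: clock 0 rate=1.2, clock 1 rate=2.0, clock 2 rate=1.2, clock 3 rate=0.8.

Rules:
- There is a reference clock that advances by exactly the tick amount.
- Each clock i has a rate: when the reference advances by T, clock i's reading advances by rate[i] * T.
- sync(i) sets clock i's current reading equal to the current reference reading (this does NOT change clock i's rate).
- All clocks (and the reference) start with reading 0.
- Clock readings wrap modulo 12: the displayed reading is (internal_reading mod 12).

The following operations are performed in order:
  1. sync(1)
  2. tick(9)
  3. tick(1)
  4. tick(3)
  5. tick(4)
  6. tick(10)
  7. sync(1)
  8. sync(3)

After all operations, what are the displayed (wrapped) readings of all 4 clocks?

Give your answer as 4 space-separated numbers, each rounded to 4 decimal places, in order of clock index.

Answer: 8.4000 3.0000 8.4000 3.0000

Derivation:
After op 1 sync(1): ref=0.0000 raw=[0.0000 0.0000 0.0000 0.0000]
After op 2 tick(9): ref=9.0000 raw=[10.8000 18.0000 10.8000 7.2000]
After op 3 tick(1): ref=10.0000 raw=[12.0000 20.0000 12.0000 8.0000]
After op 4 tick(3): ref=13.0000 raw=[15.6000 26.0000 15.6000 10.4000]
After op 5 tick(4): ref=17.0000 raw=[20.4000 34.0000 20.4000 13.6000]
After op 6 tick(10): ref=27.0000 raw=[32.4000 54.0000 32.4000 21.6000]
After op 7 sync(1): ref=27.0000 raw=[32.4000 27.0000 32.4000 21.6000]
After op 8 sync(3): ref=27.0000 raw=[32.4000 27.0000 32.4000 27.0000]
Wrap final raw readings (mod 12): 32.4000 mod 12 = 8.4000; 27.0000 mod 12 = 3.0000; 32.4000 mod 12 = 8.4000; 27.0000 mod 12 = 3.0000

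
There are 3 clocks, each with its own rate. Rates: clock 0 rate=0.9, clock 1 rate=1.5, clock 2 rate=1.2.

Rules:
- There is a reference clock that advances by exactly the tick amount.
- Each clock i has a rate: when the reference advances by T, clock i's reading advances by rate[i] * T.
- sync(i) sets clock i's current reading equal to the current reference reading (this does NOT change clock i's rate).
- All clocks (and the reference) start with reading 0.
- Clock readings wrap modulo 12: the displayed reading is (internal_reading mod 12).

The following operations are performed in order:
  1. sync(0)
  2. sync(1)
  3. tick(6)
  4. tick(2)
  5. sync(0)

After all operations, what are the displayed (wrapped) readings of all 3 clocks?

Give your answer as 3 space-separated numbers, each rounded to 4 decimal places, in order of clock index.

After op 1 sync(0): ref=0.0000 raw=[0.0000 0.0000 0.0000]
After op 2 sync(1): ref=0.0000 raw=[0.0000 0.0000 0.0000]
After op 3 tick(6): ref=6.0000 raw=[5.4000 9.0000 7.2000]
After op 4 tick(2): ref=8.0000 raw=[7.2000 12.0000 9.6000]
After op 5 sync(0): ref=8.0000 raw=[8.0000 12.0000 9.6000]
Wrap final raw readings (mod 12): 8.0000 mod 12 = 8.0000; 12.0000 mod 12 = 0.0000; 9.6000 mod 12 = 9.6000

Answer: 8.0000 0.0000 9.6000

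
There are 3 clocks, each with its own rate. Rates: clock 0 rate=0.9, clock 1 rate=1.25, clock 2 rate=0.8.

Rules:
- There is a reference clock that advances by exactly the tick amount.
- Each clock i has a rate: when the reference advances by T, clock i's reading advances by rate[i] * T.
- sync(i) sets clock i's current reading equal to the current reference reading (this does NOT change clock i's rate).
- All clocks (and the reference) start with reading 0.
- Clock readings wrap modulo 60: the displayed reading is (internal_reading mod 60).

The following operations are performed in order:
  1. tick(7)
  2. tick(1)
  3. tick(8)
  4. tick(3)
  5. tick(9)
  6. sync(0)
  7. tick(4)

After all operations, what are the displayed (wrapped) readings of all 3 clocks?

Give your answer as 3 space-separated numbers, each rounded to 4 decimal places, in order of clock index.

After op 1 tick(7): ref=7.0000 raw=[6.3000 8.7500 5.6000]
After op 2 tick(1): ref=8.0000 raw=[7.2000 10.0000 6.4000]
After op 3 tick(8): ref=16.0000 raw=[14.4000 20.0000 12.8000]
After op 4 tick(3): ref=19.0000 raw=[17.1000 23.7500 15.2000]
After op 5 tick(9): ref=28.0000 raw=[25.2000 35.0000 22.4000]
After op 6 sync(0): ref=28.0000 raw=[28.0000 35.0000 22.4000]
After op 7 tick(4): ref=32.0000 raw=[31.6000 40.0000 25.6000]
Wrap final raw readings (mod 60): 31.6000 mod 60 = 31.6000; 40.0000 mod 60 = 40.0000; 25.6000 mod 60 = 25.6000

Answer: 31.6000 40.0000 25.6000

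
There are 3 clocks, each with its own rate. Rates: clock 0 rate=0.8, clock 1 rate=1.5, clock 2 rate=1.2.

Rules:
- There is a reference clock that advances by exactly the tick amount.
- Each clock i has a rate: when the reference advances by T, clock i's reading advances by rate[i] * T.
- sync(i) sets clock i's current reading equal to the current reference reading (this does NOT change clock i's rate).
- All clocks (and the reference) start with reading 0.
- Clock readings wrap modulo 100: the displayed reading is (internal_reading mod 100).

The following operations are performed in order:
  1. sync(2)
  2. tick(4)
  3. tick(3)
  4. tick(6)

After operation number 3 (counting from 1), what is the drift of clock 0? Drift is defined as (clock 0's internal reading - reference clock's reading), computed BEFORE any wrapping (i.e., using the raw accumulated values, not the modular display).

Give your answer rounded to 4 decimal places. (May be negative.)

Answer: -1.4000

Derivation:
After op 1 sync(2): ref=0.0000 raw=[0.0000 0.0000 0.0000]
After op 2 tick(4): ref=4.0000 raw=[3.2000 6.0000 4.8000]
After op 3 tick(3): ref=7.0000 raw=[5.6000 10.5000 8.4000]
Drift of clock 0 after op 3: 5.6000 - 7.0000 = -1.4000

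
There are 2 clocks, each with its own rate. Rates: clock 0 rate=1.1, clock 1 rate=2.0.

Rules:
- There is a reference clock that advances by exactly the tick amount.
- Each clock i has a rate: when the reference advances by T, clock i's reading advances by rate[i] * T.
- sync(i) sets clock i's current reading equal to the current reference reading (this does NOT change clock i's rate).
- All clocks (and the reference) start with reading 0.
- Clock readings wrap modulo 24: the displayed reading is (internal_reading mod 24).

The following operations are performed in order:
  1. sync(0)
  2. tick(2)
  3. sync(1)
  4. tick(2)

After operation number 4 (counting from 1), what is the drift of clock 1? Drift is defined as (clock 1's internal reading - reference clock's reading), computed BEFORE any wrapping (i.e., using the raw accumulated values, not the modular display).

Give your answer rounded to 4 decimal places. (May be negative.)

Answer: 2.0000

Derivation:
After op 1 sync(0): ref=0.0000 raw=[0.0000 0.0000]
After op 2 tick(2): ref=2.0000 raw=[2.2000 4.0000]
After op 3 sync(1): ref=2.0000 raw=[2.2000 2.0000]
After op 4 tick(2): ref=4.0000 raw=[4.4000 6.0000]
Drift of clock 1 after op 4: 6.0000 - 4.0000 = 2.0000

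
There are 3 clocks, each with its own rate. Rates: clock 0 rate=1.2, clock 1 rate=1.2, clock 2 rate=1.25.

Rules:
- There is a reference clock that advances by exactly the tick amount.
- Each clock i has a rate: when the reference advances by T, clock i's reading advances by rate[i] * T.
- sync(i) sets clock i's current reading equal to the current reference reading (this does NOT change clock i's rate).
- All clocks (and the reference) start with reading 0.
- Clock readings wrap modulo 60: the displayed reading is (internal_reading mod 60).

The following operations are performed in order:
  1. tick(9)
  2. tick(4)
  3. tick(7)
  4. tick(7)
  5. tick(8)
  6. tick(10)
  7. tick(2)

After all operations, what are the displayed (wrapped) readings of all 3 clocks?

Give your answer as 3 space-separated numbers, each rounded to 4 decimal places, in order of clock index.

After op 1 tick(9): ref=9.0000 raw=[10.8000 10.8000 11.2500]
After op 2 tick(4): ref=13.0000 raw=[15.6000 15.6000 16.2500]
After op 3 tick(7): ref=20.0000 raw=[24.0000 24.0000 25.0000]
After op 4 tick(7): ref=27.0000 raw=[32.4000 32.4000 33.7500]
After op 5 tick(8): ref=35.0000 raw=[42.0000 42.0000 43.7500]
After op 6 tick(10): ref=45.0000 raw=[54.0000 54.0000 56.2500]
After op 7 tick(2): ref=47.0000 raw=[56.4000 56.4000 58.7500]
Wrap final raw readings (mod 60): 56.4000 mod 60 = 56.4000; 56.4000 mod 60 = 56.4000; 58.7500 mod 60 = 58.7500

Answer: 56.4000 56.4000 58.7500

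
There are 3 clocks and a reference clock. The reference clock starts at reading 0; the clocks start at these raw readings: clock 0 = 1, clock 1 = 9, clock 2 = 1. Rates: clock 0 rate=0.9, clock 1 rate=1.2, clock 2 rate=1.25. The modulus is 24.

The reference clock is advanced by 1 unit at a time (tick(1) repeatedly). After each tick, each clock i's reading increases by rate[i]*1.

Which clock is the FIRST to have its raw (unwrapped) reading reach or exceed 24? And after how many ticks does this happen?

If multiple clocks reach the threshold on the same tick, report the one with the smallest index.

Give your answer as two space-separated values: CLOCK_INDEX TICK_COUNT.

clock 0: start=1, rate=0.9, needs 24-1 = 23; ticks = ceil(23/0.9) = ceil(25.5556) = 26; reading at tick 26 = 1 + 0.9*26 = 24.4000
clock 1: start=9, rate=1.2, needs 24-9 = 15; ticks = ceil(15/1.2) = ceil(12.5000) = 13; reading at tick 13 = 9 + 1.2*13 = 24.6000
clock 2: start=1, rate=1.25, needs 24-1 = 23; ticks = ceil(23/1.25) = ceil(18.4000) = 19; reading at tick 19 = 1 + 1.25*19 = 24.7500
Minimum tick count = 13; winners = [1]; smallest index = 1

Answer: 1 13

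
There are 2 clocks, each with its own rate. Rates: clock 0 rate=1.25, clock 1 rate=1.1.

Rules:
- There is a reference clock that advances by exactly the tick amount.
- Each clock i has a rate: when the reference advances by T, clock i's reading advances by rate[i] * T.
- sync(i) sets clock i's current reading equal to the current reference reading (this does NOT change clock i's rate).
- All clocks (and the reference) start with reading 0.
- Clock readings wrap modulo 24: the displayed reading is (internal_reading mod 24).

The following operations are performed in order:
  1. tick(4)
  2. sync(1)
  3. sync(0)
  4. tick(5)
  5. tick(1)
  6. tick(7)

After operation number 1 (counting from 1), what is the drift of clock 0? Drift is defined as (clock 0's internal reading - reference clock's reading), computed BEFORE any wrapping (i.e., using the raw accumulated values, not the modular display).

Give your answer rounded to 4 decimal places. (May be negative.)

Answer: 1.0000

Derivation:
After op 1 tick(4): ref=4.0000 raw=[5.0000 4.4000]
Drift of clock 0 after op 1: 5.0000 - 4.0000 = 1.0000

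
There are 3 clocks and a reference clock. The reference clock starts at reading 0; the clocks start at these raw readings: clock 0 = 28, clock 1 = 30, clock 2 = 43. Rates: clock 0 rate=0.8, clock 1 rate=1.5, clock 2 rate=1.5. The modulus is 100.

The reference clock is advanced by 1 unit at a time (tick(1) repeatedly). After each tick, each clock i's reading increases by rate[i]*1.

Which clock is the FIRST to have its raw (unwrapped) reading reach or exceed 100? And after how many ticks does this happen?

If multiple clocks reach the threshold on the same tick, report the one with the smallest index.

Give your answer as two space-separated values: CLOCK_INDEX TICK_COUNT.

Answer: 2 38

Derivation:
clock 0: start=28, rate=0.8, needs 100-28 = 72; ticks = ceil(72/0.8) = ceil(90.0000) = 90; reading at tick 90 = 28 + 0.8*90 = 100.0000
clock 1: start=30, rate=1.5, needs 100-30 = 70; ticks = ceil(70/1.5) = ceil(46.6667) = 47; reading at tick 47 = 30 + 1.5*47 = 100.5000
clock 2: start=43, rate=1.5, needs 100-43 = 57; ticks = ceil(57/1.5) = ceil(38.0000) = 38; reading at tick 38 = 43 + 1.5*38 = 100.0000
Minimum tick count = 38; winners = [2]; smallest index = 2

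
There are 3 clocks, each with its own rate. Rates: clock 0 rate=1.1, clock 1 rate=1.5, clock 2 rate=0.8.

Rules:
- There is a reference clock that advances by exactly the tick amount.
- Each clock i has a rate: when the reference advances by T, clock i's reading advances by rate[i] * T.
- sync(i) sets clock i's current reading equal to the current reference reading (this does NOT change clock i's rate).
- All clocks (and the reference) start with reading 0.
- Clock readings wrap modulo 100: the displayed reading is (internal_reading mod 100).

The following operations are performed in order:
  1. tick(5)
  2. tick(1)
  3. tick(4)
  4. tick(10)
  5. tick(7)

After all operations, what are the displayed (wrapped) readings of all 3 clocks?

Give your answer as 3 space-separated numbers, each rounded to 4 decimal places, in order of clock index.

Answer: 29.7000 40.5000 21.6000

Derivation:
After op 1 tick(5): ref=5.0000 raw=[5.5000 7.5000 4.0000]
After op 2 tick(1): ref=6.0000 raw=[6.6000 9.0000 4.8000]
After op 3 tick(4): ref=10.0000 raw=[11.0000 15.0000 8.0000]
After op 4 tick(10): ref=20.0000 raw=[22.0000 30.0000 16.0000]
After op 5 tick(7): ref=27.0000 raw=[29.7000 40.5000 21.6000]
Wrap final raw readings (mod 100): 29.7000 mod 100 = 29.7000; 40.5000 mod 100 = 40.5000; 21.6000 mod 100 = 21.6000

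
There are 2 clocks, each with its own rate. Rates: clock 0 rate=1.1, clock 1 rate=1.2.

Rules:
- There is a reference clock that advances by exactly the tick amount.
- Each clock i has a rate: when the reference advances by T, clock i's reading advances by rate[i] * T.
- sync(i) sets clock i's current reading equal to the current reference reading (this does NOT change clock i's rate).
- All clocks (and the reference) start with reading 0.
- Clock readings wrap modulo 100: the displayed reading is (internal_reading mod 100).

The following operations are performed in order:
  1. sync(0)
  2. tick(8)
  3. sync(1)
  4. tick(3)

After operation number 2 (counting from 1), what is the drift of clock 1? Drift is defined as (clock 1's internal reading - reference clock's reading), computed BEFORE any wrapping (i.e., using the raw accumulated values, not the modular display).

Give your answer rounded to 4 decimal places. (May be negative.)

Answer: 1.6000

Derivation:
After op 1 sync(0): ref=0.0000 raw=[0.0000 0.0000]
After op 2 tick(8): ref=8.0000 raw=[8.8000 9.6000]
Drift of clock 1 after op 2: 9.6000 - 8.0000 = 1.6000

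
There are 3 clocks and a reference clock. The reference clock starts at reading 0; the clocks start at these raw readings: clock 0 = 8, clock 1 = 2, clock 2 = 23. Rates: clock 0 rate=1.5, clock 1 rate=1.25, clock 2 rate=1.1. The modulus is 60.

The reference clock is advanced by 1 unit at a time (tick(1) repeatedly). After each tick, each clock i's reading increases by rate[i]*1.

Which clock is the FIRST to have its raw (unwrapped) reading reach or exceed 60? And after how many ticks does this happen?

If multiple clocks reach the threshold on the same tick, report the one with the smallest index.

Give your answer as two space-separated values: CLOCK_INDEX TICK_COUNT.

clock 0: start=8, rate=1.5, needs 60-8 = 52; ticks = ceil(52/1.5) = ceil(34.6667) = 35; reading at tick 35 = 8 + 1.5*35 = 60.5000
clock 1: start=2, rate=1.25, needs 60-2 = 58; ticks = ceil(58/1.25) = ceil(46.4000) = 47; reading at tick 47 = 2 + 1.25*47 = 60.7500
clock 2: start=23, rate=1.1, needs 60-23 = 37; ticks = ceil(37/1.1) = ceil(33.6364) = 34; reading at tick 34 = 23 + 1.1*34 = 60.4000
Minimum tick count = 34; winners = [2]; smallest index = 2

Answer: 2 34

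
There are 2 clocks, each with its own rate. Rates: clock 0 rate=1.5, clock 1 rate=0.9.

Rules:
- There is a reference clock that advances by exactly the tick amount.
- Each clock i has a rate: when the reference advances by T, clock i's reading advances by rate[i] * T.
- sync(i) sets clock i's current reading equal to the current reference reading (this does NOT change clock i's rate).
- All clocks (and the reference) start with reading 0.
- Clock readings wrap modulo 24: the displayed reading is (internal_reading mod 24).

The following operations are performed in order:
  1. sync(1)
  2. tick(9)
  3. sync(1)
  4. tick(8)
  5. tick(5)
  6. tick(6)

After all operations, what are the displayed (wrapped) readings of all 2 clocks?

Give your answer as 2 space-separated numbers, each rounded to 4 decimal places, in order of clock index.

Answer: 18.0000 2.1000

Derivation:
After op 1 sync(1): ref=0.0000 raw=[0.0000 0.0000]
After op 2 tick(9): ref=9.0000 raw=[13.5000 8.1000]
After op 3 sync(1): ref=9.0000 raw=[13.5000 9.0000]
After op 4 tick(8): ref=17.0000 raw=[25.5000 16.2000]
After op 5 tick(5): ref=22.0000 raw=[33.0000 20.7000]
After op 6 tick(6): ref=28.0000 raw=[42.0000 26.1000]
Wrap final raw readings (mod 24): 42.0000 mod 24 = 18.0000; 26.1000 mod 24 = 2.1000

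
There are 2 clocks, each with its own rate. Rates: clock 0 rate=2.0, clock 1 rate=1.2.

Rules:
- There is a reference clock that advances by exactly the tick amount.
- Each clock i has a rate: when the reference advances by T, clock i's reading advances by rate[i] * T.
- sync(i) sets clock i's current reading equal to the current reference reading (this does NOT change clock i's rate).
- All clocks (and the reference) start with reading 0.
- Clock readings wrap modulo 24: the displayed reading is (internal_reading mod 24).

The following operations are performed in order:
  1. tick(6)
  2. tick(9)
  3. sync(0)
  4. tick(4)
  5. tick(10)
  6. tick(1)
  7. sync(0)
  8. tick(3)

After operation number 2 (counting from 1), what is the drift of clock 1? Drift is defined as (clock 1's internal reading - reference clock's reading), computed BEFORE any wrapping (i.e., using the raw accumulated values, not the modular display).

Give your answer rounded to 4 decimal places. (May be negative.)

After op 1 tick(6): ref=6.0000 raw=[12.0000 7.2000]
After op 2 tick(9): ref=15.0000 raw=[30.0000 18.0000]
Drift of clock 1 after op 2: 18.0000 - 15.0000 = 3.0000

Answer: 3.0000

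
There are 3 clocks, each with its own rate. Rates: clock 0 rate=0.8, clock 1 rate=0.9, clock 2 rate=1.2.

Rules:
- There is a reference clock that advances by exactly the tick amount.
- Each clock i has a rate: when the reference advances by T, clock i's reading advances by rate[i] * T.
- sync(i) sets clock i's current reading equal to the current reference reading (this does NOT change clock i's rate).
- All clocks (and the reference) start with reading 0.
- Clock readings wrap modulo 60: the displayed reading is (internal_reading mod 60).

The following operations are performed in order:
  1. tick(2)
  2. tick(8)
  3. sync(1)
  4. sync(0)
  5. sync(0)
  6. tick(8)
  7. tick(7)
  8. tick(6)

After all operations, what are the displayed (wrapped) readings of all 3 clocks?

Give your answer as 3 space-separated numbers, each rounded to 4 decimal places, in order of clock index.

Answer: 26.8000 28.9000 37.2000

Derivation:
After op 1 tick(2): ref=2.0000 raw=[1.6000 1.8000 2.4000]
After op 2 tick(8): ref=10.0000 raw=[8.0000 9.0000 12.0000]
After op 3 sync(1): ref=10.0000 raw=[8.0000 10.0000 12.0000]
After op 4 sync(0): ref=10.0000 raw=[10.0000 10.0000 12.0000]
After op 5 sync(0): ref=10.0000 raw=[10.0000 10.0000 12.0000]
After op 6 tick(8): ref=18.0000 raw=[16.4000 17.2000 21.6000]
After op 7 tick(7): ref=25.0000 raw=[22.0000 23.5000 30.0000]
After op 8 tick(6): ref=31.0000 raw=[26.8000 28.9000 37.2000]
Wrap final raw readings (mod 60): 26.8000 mod 60 = 26.8000; 28.9000 mod 60 = 28.9000; 37.2000 mod 60 = 37.2000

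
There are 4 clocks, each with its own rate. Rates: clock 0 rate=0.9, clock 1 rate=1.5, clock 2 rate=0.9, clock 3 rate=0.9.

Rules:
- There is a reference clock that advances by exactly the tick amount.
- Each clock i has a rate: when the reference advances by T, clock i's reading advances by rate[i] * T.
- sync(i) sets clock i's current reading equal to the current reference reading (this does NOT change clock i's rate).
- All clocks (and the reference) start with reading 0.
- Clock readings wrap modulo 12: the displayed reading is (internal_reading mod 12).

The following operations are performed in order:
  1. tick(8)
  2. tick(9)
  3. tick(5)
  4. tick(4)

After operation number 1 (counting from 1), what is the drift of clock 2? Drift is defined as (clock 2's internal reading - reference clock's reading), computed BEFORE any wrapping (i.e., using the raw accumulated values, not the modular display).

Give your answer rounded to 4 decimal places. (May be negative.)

After op 1 tick(8): ref=8.0000 raw=[7.2000 12.0000 7.2000 7.2000]
Drift of clock 2 after op 1: 7.2000 - 8.0000 = -0.8000

Answer: -0.8000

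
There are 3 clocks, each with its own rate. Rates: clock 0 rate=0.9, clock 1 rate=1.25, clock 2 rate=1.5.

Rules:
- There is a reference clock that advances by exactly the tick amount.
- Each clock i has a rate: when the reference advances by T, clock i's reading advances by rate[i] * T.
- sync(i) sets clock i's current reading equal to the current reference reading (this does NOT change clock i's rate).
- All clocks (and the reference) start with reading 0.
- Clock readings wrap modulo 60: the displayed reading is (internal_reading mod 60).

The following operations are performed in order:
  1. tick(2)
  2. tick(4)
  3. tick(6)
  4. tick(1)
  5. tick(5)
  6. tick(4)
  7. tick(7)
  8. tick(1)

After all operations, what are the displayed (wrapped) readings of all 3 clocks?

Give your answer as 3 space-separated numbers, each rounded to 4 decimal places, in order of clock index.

After op 1 tick(2): ref=2.0000 raw=[1.8000 2.5000 3.0000]
After op 2 tick(4): ref=6.0000 raw=[5.4000 7.5000 9.0000]
After op 3 tick(6): ref=12.0000 raw=[10.8000 15.0000 18.0000]
After op 4 tick(1): ref=13.0000 raw=[11.7000 16.2500 19.5000]
After op 5 tick(5): ref=18.0000 raw=[16.2000 22.5000 27.0000]
After op 6 tick(4): ref=22.0000 raw=[19.8000 27.5000 33.0000]
After op 7 tick(7): ref=29.0000 raw=[26.1000 36.2500 43.5000]
After op 8 tick(1): ref=30.0000 raw=[27.0000 37.5000 45.0000]
Wrap final raw readings (mod 60): 27.0000 mod 60 = 27.0000; 37.5000 mod 60 = 37.5000; 45.0000 mod 60 = 45.0000

Answer: 27.0000 37.5000 45.0000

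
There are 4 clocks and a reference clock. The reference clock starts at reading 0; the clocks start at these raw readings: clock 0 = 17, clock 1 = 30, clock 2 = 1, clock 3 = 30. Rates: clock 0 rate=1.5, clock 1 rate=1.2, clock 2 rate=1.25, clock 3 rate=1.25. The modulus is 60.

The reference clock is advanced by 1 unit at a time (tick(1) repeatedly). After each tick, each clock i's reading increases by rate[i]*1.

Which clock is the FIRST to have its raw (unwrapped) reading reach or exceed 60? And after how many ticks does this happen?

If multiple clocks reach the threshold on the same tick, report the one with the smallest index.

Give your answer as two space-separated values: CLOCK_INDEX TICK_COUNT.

clock 0: start=17, rate=1.5, needs 60-17 = 43; ticks = ceil(43/1.5) = ceil(28.6667) = 29; reading at tick 29 = 17 + 1.5*29 = 60.5000
clock 1: start=30, rate=1.2, needs 60-30 = 30; ticks = ceil(30/1.2) = ceil(25.0000) = 25; reading at tick 25 = 30 + 1.2*25 = 60.0000
clock 2: start=1, rate=1.25, needs 60-1 = 59; ticks = ceil(59/1.25) = ceil(47.2000) = 48; reading at tick 48 = 1 + 1.25*48 = 61.0000
clock 3: start=30, rate=1.25, needs 60-30 = 30; ticks = ceil(30/1.25) = ceil(24.0000) = 24; reading at tick 24 = 30 + 1.25*24 = 60.0000
Minimum tick count = 24; winners = [3]; smallest index = 3

Answer: 3 24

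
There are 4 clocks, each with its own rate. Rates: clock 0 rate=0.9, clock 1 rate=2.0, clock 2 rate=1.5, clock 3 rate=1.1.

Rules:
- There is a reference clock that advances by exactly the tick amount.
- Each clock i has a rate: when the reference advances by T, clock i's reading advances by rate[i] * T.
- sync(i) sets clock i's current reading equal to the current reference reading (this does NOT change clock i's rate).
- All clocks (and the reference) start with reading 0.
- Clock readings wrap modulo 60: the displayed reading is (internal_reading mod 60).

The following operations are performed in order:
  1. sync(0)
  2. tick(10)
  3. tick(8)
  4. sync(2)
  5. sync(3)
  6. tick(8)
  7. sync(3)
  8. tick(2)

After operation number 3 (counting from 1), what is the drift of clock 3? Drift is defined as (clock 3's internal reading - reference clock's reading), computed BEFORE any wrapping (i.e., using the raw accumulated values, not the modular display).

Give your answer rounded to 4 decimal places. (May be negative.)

Answer: 1.8000

Derivation:
After op 1 sync(0): ref=0.0000 raw=[0.0000 0.0000 0.0000 0.0000]
After op 2 tick(10): ref=10.0000 raw=[9.0000 20.0000 15.0000 11.0000]
After op 3 tick(8): ref=18.0000 raw=[16.2000 36.0000 27.0000 19.8000]
Drift of clock 3 after op 3: 19.8000 - 18.0000 = 1.8000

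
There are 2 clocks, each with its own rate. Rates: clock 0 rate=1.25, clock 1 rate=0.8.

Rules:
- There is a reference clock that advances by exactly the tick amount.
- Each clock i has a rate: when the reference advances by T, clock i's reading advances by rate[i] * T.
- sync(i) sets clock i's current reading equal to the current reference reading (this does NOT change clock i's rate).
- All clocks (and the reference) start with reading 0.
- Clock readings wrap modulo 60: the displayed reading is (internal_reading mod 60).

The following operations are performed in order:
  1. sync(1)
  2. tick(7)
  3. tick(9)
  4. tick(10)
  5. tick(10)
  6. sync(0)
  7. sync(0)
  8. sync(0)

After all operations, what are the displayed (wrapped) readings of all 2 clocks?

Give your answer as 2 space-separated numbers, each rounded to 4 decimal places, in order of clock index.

After op 1 sync(1): ref=0.0000 raw=[0.0000 0.0000]
After op 2 tick(7): ref=7.0000 raw=[8.7500 5.6000]
After op 3 tick(9): ref=16.0000 raw=[20.0000 12.8000]
After op 4 tick(10): ref=26.0000 raw=[32.5000 20.8000]
After op 5 tick(10): ref=36.0000 raw=[45.0000 28.8000]
After op 6 sync(0): ref=36.0000 raw=[36.0000 28.8000]
After op 7 sync(0): ref=36.0000 raw=[36.0000 28.8000]
After op 8 sync(0): ref=36.0000 raw=[36.0000 28.8000]
Wrap final raw readings (mod 60): 36.0000 mod 60 = 36.0000; 28.8000 mod 60 = 28.8000

Answer: 36.0000 28.8000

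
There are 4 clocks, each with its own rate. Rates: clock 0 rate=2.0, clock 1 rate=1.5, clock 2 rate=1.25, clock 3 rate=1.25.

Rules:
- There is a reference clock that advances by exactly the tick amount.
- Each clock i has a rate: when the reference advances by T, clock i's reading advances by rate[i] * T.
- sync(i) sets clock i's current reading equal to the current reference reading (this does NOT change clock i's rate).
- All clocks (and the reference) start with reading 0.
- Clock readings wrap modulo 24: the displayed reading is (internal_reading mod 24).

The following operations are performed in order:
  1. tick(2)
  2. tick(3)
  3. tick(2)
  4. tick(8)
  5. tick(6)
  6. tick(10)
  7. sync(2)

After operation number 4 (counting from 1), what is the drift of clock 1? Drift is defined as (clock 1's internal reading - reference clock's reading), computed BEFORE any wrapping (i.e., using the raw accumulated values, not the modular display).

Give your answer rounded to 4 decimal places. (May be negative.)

Answer: 7.5000

Derivation:
After op 1 tick(2): ref=2.0000 raw=[4.0000 3.0000 2.5000 2.5000]
After op 2 tick(3): ref=5.0000 raw=[10.0000 7.5000 6.2500 6.2500]
After op 3 tick(2): ref=7.0000 raw=[14.0000 10.5000 8.7500 8.7500]
After op 4 tick(8): ref=15.0000 raw=[30.0000 22.5000 18.7500 18.7500]
Drift of clock 1 after op 4: 22.5000 - 15.0000 = 7.5000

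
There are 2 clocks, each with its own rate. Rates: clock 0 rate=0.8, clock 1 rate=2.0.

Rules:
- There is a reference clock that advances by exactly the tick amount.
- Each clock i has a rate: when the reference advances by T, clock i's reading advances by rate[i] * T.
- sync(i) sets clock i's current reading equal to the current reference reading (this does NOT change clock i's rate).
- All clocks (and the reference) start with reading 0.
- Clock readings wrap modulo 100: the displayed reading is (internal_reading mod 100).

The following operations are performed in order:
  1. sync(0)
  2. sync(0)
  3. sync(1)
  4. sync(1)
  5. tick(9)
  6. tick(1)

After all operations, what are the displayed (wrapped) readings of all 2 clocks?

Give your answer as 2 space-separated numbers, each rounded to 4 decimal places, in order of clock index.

Answer: 8.0000 20.0000

Derivation:
After op 1 sync(0): ref=0.0000 raw=[0.0000 0.0000]
After op 2 sync(0): ref=0.0000 raw=[0.0000 0.0000]
After op 3 sync(1): ref=0.0000 raw=[0.0000 0.0000]
After op 4 sync(1): ref=0.0000 raw=[0.0000 0.0000]
After op 5 tick(9): ref=9.0000 raw=[7.2000 18.0000]
After op 6 tick(1): ref=10.0000 raw=[8.0000 20.0000]
Wrap final raw readings (mod 100): 8.0000 mod 100 = 8.0000; 20.0000 mod 100 = 20.0000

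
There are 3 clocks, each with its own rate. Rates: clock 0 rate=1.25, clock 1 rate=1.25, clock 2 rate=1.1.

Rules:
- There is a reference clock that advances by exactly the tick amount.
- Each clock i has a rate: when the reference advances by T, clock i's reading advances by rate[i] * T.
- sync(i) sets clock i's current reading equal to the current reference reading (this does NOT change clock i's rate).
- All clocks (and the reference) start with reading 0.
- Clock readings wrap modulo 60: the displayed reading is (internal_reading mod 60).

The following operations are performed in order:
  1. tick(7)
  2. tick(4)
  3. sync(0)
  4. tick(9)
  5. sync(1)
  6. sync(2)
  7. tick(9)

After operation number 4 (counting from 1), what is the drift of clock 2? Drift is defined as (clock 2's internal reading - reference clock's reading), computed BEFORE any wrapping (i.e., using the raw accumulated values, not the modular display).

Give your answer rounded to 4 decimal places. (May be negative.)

After op 1 tick(7): ref=7.0000 raw=[8.7500 8.7500 7.7000]
After op 2 tick(4): ref=11.0000 raw=[13.7500 13.7500 12.1000]
After op 3 sync(0): ref=11.0000 raw=[11.0000 13.7500 12.1000]
After op 4 tick(9): ref=20.0000 raw=[22.2500 25.0000 22.0000]
Drift of clock 2 after op 4: 22.0000 - 20.0000 = 2.0000

Answer: 2.0000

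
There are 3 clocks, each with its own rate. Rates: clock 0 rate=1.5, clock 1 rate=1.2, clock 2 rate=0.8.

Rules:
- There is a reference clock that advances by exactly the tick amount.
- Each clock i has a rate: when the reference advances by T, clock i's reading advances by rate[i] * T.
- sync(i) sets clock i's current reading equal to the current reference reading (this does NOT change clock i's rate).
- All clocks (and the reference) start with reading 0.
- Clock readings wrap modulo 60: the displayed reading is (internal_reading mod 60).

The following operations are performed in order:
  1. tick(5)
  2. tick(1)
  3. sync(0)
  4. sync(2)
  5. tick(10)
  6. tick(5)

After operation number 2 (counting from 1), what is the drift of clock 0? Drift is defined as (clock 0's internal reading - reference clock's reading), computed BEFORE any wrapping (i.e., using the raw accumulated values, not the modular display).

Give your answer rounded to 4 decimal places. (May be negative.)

After op 1 tick(5): ref=5.0000 raw=[7.5000 6.0000 4.0000]
After op 2 tick(1): ref=6.0000 raw=[9.0000 7.2000 4.8000]
Drift of clock 0 after op 2: 9.0000 - 6.0000 = 3.0000

Answer: 3.0000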